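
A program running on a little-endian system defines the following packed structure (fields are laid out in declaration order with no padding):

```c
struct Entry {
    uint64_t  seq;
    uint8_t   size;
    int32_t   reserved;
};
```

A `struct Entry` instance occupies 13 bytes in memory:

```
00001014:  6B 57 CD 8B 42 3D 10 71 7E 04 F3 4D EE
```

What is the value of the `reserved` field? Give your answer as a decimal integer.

-296881404

`reserved` follows `seq` (8 B), `size` (1 B), so it starts at offset 8 + 1 = 9 and occupies 4 bytes.
Bytes at offsets 9..12: 04 F3 4D EE.
Little-endian stores the least-significant byte at the lowest address.
Reassemble most-significant byte first: EE 4D F3 04 → 0xEE4DF304.
Top bit is set, so as a signed 32-bit value this is 0xEE4DF304 − 2^32 = -296881404.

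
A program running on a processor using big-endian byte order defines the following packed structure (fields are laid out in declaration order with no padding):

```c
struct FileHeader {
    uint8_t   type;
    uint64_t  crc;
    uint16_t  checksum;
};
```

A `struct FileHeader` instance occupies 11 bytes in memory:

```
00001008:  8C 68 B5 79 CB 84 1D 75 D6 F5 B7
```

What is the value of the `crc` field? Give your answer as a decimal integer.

`crc` follows `type` (1 byte), so it starts at byte offset 1 and occupies 8 bytes.
Bytes at offsets 1..8: 68 B5 79 CB 84 1D 75 D6.
Big-endian: lowest address holds the most-significant byte.
The bytes are already most-significant first: 0x68B579CB841D75D6.
0x68B579CB841D75D6 = 7545070665730979286.

7545070665730979286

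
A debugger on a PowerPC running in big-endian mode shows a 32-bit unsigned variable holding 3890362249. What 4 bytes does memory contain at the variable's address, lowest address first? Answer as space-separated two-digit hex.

E7 E2 37 89

3890362249 in hexadecimal, padded to 32 bits, is 0xE7E23789.
Split into bytes (most-significant first): E7 E2 37 89.
Big-endian stores the most-significant byte at the lowest address.
So the memory order matches the most-significant-first order: E7 E2 37 89.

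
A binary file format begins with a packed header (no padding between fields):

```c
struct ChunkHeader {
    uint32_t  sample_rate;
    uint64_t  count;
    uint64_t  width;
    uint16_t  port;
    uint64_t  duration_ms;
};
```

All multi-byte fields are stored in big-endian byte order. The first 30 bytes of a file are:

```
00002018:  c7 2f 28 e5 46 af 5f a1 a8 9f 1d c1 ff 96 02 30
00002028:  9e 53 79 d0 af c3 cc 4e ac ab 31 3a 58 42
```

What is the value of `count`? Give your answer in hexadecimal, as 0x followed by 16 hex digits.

`count` follows `sample_rate` (4 bytes), so it starts at byte offset 4 and occupies 8 bytes.
Bytes at offsets 4..11: 46 AF 5F A1 A8 9F 1D C1.
In big-endian order the high byte comes first in memory.
The bytes are already most-significant first: 0x46AF5FA1A89F1DC1.

0x46AF5FA1A89F1DC1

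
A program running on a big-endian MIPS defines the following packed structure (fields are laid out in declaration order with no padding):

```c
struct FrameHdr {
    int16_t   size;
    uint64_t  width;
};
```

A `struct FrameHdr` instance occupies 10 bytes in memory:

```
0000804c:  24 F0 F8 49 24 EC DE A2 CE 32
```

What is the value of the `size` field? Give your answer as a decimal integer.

`size` is the first field, at byte offset 0, occupying 2 bytes.
Bytes at offsets 0..1: 24 F0.
Big-endian stores the most-significant byte at the lowest address.
The bytes are already most-significant first: 0x24F0.
0x24F0 = 9456.

9456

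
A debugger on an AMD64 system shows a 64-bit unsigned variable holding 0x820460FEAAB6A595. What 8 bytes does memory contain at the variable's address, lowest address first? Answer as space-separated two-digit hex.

Split into bytes (most-significant first): 82 04 60 FE AA B6 A5 95.
Little-endian: lowest address holds the least-significant byte.
So at ascending addresses the bytes are 95 A5 B6 AA FE 60 04 82.

95 A5 B6 AA FE 60 04 82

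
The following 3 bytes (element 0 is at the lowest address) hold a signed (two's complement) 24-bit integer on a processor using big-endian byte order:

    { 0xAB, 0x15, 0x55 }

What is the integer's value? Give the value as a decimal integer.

-5565099

Big-endian: lowest address holds the most-significant byte.
The bytes are already most-significant first: 0xAB1555.
Top bit is set, so as a signed 24-bit value this is 0xAB1555 − 2^24 = -5565099.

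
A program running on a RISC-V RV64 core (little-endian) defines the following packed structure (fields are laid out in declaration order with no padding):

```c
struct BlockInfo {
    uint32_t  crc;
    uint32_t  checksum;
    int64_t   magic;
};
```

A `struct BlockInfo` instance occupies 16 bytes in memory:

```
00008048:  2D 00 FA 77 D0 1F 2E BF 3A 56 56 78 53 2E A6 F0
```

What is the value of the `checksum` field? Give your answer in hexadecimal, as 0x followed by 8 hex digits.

`checksum` follows `crc` (4 bytes), so it starts at byte offset 4 and occupies 4 bytes.
Bytes at offsets 4..7: D0 1F 2E BF.
Little-endian: lowest address holds the least-significant byte.
Reassemble most-significant byte first: BF 2E 1F D0 → 0xBF2E1FD0.

0xBF2E1FD0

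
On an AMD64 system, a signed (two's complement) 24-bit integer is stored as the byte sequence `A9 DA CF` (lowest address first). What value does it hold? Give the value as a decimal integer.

Little-endian: lowest address holds the least-significant byte.
Reassemble most-significant byte first: CF DA A9 → 0xCFDAA9.
Top bit is set, so as a signed 24-bit value this is 0xCFDAA9 − 2^24 = -3155287.

-3155287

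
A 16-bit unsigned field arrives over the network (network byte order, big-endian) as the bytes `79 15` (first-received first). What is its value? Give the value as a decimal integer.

Big-endian: lowest address holds the most-significant byte.
The bytes are already most-significant first: 0x7915.
0x7915 = 30997.

30997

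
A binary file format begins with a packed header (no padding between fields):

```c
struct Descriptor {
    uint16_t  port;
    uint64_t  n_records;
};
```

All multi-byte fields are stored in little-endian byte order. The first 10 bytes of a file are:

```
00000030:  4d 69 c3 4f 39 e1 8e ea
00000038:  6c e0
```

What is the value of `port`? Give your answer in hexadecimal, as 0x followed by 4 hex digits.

0x694D

`port` is the first field, at byte offset 0, occupying 2 bytes.
Bytes at offsets 0..1: 4D 69.
Little-endian stores the least-significant byte at the lowest address.
Reassemble most-significant byte first: 69 4D → 0x694D.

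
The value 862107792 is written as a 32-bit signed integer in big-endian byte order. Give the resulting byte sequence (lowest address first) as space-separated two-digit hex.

862107792 in hexadecimal, padded to 32 bits, is 0x3362B890.
Split into bytes (most-significant first): 33 62 B8 90.
In big-endian order the high byte comes first in memory.
So the memory order matches the most-significant-first order: 33 62 B8 90.

33 62 B8 90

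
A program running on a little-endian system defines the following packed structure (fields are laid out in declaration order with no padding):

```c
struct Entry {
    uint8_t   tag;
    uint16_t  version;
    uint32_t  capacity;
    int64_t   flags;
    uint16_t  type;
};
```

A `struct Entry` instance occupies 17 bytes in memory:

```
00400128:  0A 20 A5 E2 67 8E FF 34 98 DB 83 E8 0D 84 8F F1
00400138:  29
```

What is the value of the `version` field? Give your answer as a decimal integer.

`version` follows `tag` (1 byte), so it starts at byte offset 1 and occupies 2 bytes.
Bytes at offsets 1..2: 20 A5.
Little-endian stores the least-significant byte at the lowest address.
Reassemble most-significant byte first: A5 20 → 0xA520.
0xA520 = 42272.

42272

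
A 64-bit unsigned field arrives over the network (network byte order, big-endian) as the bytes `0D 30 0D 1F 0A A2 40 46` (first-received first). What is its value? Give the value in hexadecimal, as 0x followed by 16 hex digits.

0x0D300D1F0AA24046

Big-endian stores the most-significant byte at the lowest address.
The bytes are already most-significant first: 0x0D300D1F0AA24046.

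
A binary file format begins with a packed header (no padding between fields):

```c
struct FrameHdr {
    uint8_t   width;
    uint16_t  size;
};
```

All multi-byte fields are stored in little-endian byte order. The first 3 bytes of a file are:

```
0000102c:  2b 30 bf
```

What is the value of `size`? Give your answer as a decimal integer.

48944

`size` follows `width` (1 byte), so it starts at byte offset 1 and occupies 2 bytes.
Bytes at offsets 1..2: 30 BF.
In little-endian order the low byte comes first in memory.
Reassemble most-significant byte first: BF 30 → 0xBF30.
0xBF30 = 48944.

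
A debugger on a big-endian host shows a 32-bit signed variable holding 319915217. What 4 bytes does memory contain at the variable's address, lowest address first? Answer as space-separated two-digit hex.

13 11 84 D1

319915217 in hexadecimal, padded to 32 bits, is 0x131184D1.
Split into bytes (most-significant first): 13 11 84 D1.
Big-endian stores the most-significant byte at the lowest address.
So the memory order matches the most-significant-first order: 13 11 84 D1.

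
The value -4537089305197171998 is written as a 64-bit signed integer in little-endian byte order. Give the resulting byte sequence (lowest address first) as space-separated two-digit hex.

Two's complement of -4537089305197171998 in 64 bits: 4537089305197171998 = 0x3EF6FAAF3E80551E; invert → 0xC1090550C17FAAE1; add 1 → 0xC1090550C17FAAE2.
Split into bytes (most-significant first): C1 09 05 50 C1 7F AA E2.
Little-endian stores the least-significant byte at the lowest address.
So at ascending addresses the bytes are E2 AA 7F C1 50 05 09 C1.

E2 AA 7F C1 50 05 09 C1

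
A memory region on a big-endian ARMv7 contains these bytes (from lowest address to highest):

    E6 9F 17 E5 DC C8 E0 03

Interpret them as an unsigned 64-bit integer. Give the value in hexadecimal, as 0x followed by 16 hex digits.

0xE69F17E5DCC8E003

Big-endian stores the most-significant byte at the lowest address.
The bytes are already most-significant first: 0xE69F17E5DCC8E003.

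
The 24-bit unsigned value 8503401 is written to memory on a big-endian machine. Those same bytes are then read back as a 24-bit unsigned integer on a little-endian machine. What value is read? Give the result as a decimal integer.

8503401 in 24-bit hexadecimal is 0x81C069.
Stored big-endian, the bytes at ascending addresses are 81 C0 69.
Read back as little-endian, the first byte is least significant, giving 0x69C081.
0x69C081 = 6930561.

6930561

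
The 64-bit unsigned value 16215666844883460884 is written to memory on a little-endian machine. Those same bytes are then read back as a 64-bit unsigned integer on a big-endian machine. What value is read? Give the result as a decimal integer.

16215666844883460884 in 64-bit hexadecimal is 0xE1099F14C55BA314.
Stored little-endian, the bytes at ascending addresses are 14 A3 5B C5 14 9F 09 E1.
Read back as big-endian, the last byte is least significant, giving 0x14A35BC5149F09E1.
0x14A35BC5149F09E1 = 1487133203975047649.

1487133203975047649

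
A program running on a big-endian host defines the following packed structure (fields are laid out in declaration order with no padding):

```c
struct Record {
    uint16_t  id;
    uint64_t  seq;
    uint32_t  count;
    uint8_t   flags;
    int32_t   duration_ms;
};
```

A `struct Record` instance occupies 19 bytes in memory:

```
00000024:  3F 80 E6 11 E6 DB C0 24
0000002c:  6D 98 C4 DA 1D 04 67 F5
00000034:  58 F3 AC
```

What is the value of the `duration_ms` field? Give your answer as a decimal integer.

`duration_ms` follows `id` (2 B), `seq` (8 B), `count` (4 B), `flags` (1 B), so it starts at offset 2 + 8 + 4 + 1 = 15 and occupies 4 bytes.
Bytes at offsets 15..18: F5 58 F3 AC.
Big-endian stores the most-significant byte at the lowest address.
The bytes are already most-significant first: 0xF558F3AC.
Top bit is set, so as a signed 32-bit value this is 0xF558F3AC − 2^32 = -178719828.

-178719828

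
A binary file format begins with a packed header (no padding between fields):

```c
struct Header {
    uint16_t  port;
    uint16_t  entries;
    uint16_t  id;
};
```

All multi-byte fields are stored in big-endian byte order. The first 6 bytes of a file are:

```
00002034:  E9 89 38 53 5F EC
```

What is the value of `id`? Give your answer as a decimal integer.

24556

`id` follows `port` (2 B), `entries` (2 B), so it starts at offset 2 + 2 = 4 and occupies 2 bytes.
Bytes at offsets 4..5: 5F EC.
In big-endian order the high byte comes first in memory.
The bytes are already most-significant first: 0x5FEC.
0x5FEC = 24556.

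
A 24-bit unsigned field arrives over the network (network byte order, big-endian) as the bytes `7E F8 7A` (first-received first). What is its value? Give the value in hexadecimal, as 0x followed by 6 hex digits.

0x7EF87A

Big-endian: lowest address holds the most-significant byte.
The bytes are already most-significant first: 0x7EF87A.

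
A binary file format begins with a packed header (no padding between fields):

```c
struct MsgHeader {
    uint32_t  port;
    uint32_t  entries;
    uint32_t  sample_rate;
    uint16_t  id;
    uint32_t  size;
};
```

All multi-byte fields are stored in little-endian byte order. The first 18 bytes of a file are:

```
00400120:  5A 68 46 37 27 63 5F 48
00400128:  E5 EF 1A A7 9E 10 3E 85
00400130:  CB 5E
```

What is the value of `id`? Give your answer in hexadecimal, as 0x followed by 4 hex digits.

0x109E

`id` follows `port` (4 B), `entries` (4 B), `sample_rate` (4 B), so it starts at offset 4 + 4 + 4 = 12 and occupies 2 bytes.
Bytes at offsets 12..13: 9E 10.
In little-endian order the low byte comes first in memory.
Reassemble most-significant byte first: 10 9E → 0x109E.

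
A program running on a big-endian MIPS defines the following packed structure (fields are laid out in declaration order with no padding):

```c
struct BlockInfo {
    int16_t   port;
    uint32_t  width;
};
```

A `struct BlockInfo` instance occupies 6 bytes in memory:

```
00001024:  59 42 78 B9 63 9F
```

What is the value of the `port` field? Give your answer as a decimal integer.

`port` is the first field, at byte offset 0, occupying 2 bytes.
Bytes at offsets 0..1: 59 42.
Big-endian stores the most-significant byte at the lowest address.
The bytes are already most-significant first: 0x5942.
0x5942 = 22850.

22850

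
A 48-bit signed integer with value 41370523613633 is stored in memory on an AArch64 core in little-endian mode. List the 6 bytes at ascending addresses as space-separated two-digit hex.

41370523613633 in hexadecimal, padded to 48 bits, is 0x25A0535D39C1.
Split into bytes (most-significant first): 25 A0 53 5D 39 C1.
In little-endian order the low byte comes first in memory.
So at ascending addresses the bytes are C1 39 5D 53 A0 25.

C1 39 5D 53 A0 25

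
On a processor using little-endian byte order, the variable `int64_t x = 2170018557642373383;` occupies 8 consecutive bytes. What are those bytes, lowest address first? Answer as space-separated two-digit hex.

2170018557642373383 in hexadecimal, padded to 64 bits, is 0x1E1D746184477907.
Split into bytes (most-significant first): 1E 1D 74 61 84 47 79 07.
Little-endian: lowest address holds the least-significant byte.
So at ascending addresses the bytes are 07 79 47 84 61 74 1D 1E.

07 79 47 84 61 74 1D 1E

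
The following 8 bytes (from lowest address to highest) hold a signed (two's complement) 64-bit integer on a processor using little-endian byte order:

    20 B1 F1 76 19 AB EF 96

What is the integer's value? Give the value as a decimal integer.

-7570644322728431328

In little-endian order the low byte comes first in memory.
Reassemble most-significant byte first: 96 EF AB 19 76 F1 B1 20 → 0x96EFAB1976F1B120.
Top bit is set, so as a signed 64-bit value this is 0x96EFAB1976F1B120 − 2^64 = -7570644322728431328.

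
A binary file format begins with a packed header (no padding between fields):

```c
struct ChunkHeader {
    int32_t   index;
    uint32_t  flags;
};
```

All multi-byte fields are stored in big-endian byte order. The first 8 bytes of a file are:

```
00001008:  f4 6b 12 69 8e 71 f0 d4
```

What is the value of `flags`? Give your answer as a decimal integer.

`flags` follows `index` (4 bytes), so it starts at byte offset 4 and occupies 4 bytes.
Bytes at offsets 4..7: 8E 71 F0 D4.
Big-endian: lowest address holds the most-significant byte.
The bytes are already most-significant first: 0x8E71F0D4.
0x8E71F0D4 = 2389831892.

2389831892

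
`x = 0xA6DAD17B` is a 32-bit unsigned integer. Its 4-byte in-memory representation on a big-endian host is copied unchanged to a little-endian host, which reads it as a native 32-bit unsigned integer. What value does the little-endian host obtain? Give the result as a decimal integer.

2077350566

Stored big-endian, the bytes at ascending addresses are A6 DA D1 7B.
Read back as little-endian, the first byte is least significant, giving 0x7BD1DAA6.
0x7BD1DAA6 = 2077350566.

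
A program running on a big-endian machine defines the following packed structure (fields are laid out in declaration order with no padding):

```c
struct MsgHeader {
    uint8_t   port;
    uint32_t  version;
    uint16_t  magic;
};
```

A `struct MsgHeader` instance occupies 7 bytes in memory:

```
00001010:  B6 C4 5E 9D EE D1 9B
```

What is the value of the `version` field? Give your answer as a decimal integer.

`version` follows `port` (1 byte), so it starts at byte offset 1 and occupies 4 bytes.
Bytes at offsets 1..4: C4 5E 9D EE.
Big-endian: lowest address holds the most-significant byte.
The bytes are already most-significant first: 0xC45E9DEE.
0xC45E9DEE = 3294535150.

3294535150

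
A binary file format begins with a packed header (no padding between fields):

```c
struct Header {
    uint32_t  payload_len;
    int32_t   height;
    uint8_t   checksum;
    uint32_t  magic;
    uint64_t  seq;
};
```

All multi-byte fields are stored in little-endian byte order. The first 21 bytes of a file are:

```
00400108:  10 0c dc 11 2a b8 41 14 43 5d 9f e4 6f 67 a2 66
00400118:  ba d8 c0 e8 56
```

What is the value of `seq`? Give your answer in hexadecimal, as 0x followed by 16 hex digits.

`seq` follows `payload_len` (4 B), `height` (4 B), `checksum` (1 B), `magic` (4 B), so it starts at offset 4 + 4 + 1 + 4 = 13 and occupies 8 bytes.
Bytes at offsets 13..20: 67 A2 66 BA D8 C0 E8 56.
In little-endian order the low byte comes first in memory.
Reassemble most-significant byte first: 56 E8 C0 D8 BA 66 A2 67 → 0x56E8C0D8BA66A267.

0x56E8C0D8BA66A267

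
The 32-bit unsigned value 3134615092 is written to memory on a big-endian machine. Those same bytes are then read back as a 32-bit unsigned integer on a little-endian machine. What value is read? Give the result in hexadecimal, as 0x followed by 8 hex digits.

3134615092 in 32-bit hexadecimal is 0xBAD66E34.
Stored big-endian, the bytes at ascending addresses are BA D6 6E 34.
Read back as little-endian, the first byte is least significant, giving 0x346ED6BA.

0x346ED6BA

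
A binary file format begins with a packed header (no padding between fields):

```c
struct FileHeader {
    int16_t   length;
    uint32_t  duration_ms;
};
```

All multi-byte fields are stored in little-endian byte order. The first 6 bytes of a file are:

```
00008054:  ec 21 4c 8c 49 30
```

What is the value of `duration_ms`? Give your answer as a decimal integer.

`duration_ms` follows `length` (2 bytes), so it starts at byte offset 2 and occupies 4 bytes.
Bytes at offsets 2..5: 4C 8C 49 30.
In little-endian order the low byte comes first in memory.
Reassemble most-significant byte first: 30 49 8C 4C → 0x30498C4C.
0x30498C4C = 810126412.

810126412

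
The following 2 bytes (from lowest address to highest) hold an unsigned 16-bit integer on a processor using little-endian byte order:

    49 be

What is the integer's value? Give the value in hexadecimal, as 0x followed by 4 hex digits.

0xBE49

Little-endian stores the least-significant byte at the lowest address.
Reassemble most-significant byte first: BE 49 → 0xBE49.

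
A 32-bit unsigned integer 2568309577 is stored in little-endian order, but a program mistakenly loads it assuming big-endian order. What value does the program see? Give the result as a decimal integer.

2568309577 in 32-bit hexadecimal is 0x99154B49.
Stored little-endian, the bytes at ascending addresses are 49 4B 15 99.
Read back as big-endian, the last byte is least significant, giving 0x494B1599.
0x494B1599 = 1229657497.

1229657497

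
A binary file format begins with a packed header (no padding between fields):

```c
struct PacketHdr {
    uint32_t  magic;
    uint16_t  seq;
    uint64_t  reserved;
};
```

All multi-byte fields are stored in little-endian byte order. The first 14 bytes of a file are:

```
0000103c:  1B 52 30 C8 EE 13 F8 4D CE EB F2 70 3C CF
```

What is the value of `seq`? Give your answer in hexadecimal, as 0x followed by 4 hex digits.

`seq` follows `magic` (4 bytes), so it starts at byte offset 4 and occupies 2 bytes.
Bytes at offsets 4..5: EE 13.
Little-endian: lowest address holds the least-significant byte.
Reassemble most-significant byte first: 13 EE → 0x13EE.

0x13EE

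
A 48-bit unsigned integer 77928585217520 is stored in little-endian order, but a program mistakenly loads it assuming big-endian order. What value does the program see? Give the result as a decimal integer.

264731636654150

77928585217520 in 48-bit hexadecimal is 0x46E029A3C5F0.
Stored little-endian, the bytes at ascending addresses are F0 C5 A3 29 E0 46.
Read back as big-endian, the last byte is least significant, giving 0xF0C5A329E046.
0xF0C5A329E046 = 264731636654150.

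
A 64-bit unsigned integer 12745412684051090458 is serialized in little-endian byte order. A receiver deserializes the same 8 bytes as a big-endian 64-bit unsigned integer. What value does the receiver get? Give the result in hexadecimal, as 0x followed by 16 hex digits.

12745412684051090458 in 64-bit hexadecimal is 0xB0E0CD4EDC9F8C1A.
Stored little-endian, the bytes at ascending addresses are 1A 8C 9F DC 4E CD E0 B0.
Read back as big-endian, the last byte is least significant, giving 0x1A8C9FDC4ECDE0B0.

0x1A8C9FDC4ECDE0B0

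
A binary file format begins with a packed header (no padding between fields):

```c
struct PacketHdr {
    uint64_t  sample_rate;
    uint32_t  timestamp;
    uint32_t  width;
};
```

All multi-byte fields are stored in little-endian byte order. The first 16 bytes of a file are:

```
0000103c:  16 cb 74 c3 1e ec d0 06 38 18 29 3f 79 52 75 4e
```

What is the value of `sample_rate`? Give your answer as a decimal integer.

491151976255769366

`sample_rate` is the first field, at byte offset 0, occupying 8 bytes.
Bytes at offsets 0..7: 16 CB 74 C3 1E EC D0 06.
Little-endian stores the least-significant byte at the lowest address.
Reassemble most-significant byte first: 06 D0 EC 1E C3 74 CB 16 → 0x06D0EC1EC374CB16.
0x06D0EC1EC374CB16 = 491151976255769366.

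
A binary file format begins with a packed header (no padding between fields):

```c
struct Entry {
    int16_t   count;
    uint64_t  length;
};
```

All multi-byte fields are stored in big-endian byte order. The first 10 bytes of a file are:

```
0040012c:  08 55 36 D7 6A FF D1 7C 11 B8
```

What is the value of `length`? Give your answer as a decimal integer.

`length` follows `count` (2 bytes), so it starts at byte offset 2 and occupies 8 bytes.
Bytes at offsets 2..9: 36 D7 6A FF D1 7C 11 B8.
Big-endian: lowest address holds the most-significant byte.
The bytes are already most-significant first: 0x36D76AFFD17C11B8.
0x36D76AFFD17C11B8 = 3951744845004673464.

3951744845004673464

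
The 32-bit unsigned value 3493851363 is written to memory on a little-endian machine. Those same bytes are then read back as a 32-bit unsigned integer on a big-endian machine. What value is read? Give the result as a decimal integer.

3824173008

3493851363 in 32-bit hexadecimal is 0xD03FF0E3.
Stored little-endian, the bytes at ascending addresses are E3 F0 3F D0.
Read back as big-endian, the last byte is least significant, giving 0xE3F03FD0.
0xE3F03FD0 = 3824173008.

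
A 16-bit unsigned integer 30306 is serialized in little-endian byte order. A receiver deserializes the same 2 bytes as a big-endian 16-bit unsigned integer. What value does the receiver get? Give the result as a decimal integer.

25206

30306 in 16-bit hexadecimal is 0x7662.
Stored little-endian, the bytes at ascending addresses are 62 76.
Read back as big-endian, the last byte is least significant, giving 0x6276.
0x6276 = 25206.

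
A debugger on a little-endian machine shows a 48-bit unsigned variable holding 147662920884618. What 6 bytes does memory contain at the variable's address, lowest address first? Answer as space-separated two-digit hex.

8A 21 F2 73 4C 86

147662920884618 in hexadecimal, padded to 48 bits, is 0x864C73F2218A.
Split into bytes (most-significant first): 86 4C 73 F2 21 8A.
In little-endian order the low byte comes first in memory.
So at ascending addresses the bytes are 8A 21 F2 73 4C 86.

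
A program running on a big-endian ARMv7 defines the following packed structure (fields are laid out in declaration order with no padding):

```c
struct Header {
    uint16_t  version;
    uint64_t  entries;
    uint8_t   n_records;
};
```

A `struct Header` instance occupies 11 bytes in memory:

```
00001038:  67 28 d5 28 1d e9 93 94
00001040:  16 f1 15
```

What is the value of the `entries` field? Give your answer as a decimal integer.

`entries` follows `version` (2 bytes), so it starts at byte offset 2 and occupies 8 bytes.
Bytes at offsets 2..9: D5 28 1D E9 93 94 16 F1.
Big-endian stores the most-significant byte at the lowest address.
The bytes are already most-significant first: 0xD5281DE9939416F1.
0xD5281DE9939416F1 = 15359559418187618033.

15359559418187618033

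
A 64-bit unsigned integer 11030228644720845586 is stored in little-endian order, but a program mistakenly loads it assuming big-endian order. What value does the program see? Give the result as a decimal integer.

11030228644720845586 in 64-bit hexadecimal is 0x99133E82FFECA312.
Stored little-endian, the bytes at ascending addresses are 12 A3 EC FF 82 3E 13 99.
Read back as big-endian, the last byte is least significant, giving 0x12A3ECFF823E1399.
0x12A3ECFF823E1399 = 1343177696032461721.

1343177696032461721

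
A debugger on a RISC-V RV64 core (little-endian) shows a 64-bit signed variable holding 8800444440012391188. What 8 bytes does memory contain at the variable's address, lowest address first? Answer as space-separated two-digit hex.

8800444440012391188 in hexadecimal, padded to 64 bits, is 0x7A21759768800314.
Split into bytes (most-significant first): 7A 21 75 97 68 80 03 14.
In little-endian order the low byte comes first in memory.
So at ascending addresses the bytes are 14 03 80 68 97 75 21 7A.

14 03 80 68 97 75 21 7A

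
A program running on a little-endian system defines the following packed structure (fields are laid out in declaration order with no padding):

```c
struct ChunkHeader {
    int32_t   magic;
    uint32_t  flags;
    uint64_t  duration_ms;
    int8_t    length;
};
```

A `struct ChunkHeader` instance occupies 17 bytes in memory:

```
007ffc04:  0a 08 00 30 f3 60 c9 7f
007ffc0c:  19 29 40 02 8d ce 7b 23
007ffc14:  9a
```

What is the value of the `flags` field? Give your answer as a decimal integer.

`flags` follows `magic` (4 bytes), so it starts at byte offset 4 and occupies 4 bytes.
Bytes at offsets 4..7: F3 60 C9 7F.
In little-endian order the low byte comes first in memory.
Reassemble most-significant byte first: 7F C9 60 F3 → 0x7FC960F3.
0x7FC960F3 = 2143903987.

2143903987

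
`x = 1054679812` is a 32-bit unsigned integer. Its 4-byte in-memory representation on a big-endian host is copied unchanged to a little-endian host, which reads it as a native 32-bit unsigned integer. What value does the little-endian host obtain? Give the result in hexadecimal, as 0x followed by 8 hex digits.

1054679812 in 32-bit hexadecimal is 0x3EDD2304.
Stored big-endian, the bytes at ascending addresses are 3E DD 23 04.
Read back as little-endian, the first byte is least significant, giving 0x0423DD3E.

0x0423DD3E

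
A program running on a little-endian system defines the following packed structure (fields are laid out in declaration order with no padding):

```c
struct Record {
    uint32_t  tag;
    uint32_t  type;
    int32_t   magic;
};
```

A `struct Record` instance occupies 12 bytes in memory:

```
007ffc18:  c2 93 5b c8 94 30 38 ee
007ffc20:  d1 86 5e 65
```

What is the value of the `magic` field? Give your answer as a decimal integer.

`magic` follows `tag` (4 B), `type` (4 B), so it starts at offset 4 + 4 = 8 and occupies 4 bytes.
Bytes at offsets 8..11: D1 86 5E 65.
Little-endian: lowest address holds the least-significant byte.
Reassemble most-significant byte first: 65 5E 86 D1 → 0x655E86D1.
0x655E86D1 = 1700693713.

1700693713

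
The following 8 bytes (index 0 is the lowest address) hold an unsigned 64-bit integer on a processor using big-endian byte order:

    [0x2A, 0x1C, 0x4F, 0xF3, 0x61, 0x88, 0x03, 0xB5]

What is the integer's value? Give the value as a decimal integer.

3034388155672822709

Big-endian stores the most-significant byte at the lowest address.
The bytes are already most-significant first: 0x2A1C4FF3618803B5.
0x2A1C4FF3618803B5 = 3034388155672822709.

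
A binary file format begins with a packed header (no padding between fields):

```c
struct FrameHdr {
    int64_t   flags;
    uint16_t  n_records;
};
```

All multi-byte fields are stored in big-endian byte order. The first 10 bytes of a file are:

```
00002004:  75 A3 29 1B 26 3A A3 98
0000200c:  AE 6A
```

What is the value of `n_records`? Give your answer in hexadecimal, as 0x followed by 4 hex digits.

0xAE6A

`n_records` follows `flags` (8 bytes), so it starts at byte offset 8 and occupies 2 bytes.
Bytes at offsets 8..9: AE 6A.
In big-endian order the high byte comes first in memory.
The bytes are already most-significant first: 0xAE6A.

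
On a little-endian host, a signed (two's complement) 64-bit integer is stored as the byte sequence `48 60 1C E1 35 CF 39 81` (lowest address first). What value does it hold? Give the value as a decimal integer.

-9135042538827390904

Little-endian stores the least-significant byte at the lowest address.
Reassemble most-significant byte first: 81 39 CF 35 E1 1C 60 48 → 0x8139CF35E11C6048.
Top bit is set, so as a signed 64-bit value this is 0x8139CF35E11C6048 − 2^64 = -9135042538827390904.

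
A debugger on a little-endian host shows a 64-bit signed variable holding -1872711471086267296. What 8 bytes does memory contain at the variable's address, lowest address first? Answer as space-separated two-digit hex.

Two's complement of -1872711471086267296 in 64 bits: 1872711471086267296 = 0x19FD352930E56BA0; invert → 0xE602CAD6CF1A945F; add 1 → 0xE602CAD6CF1A9460.
Split into bytes (most-significant first): E6 02 CA D6 CF 1A 94 60.
Little-endian stores the least-significant byte at the lowest address.
So at ascending addresses the bytes are 60 94 1A CF D6 CA 02 E6.

60 94 1A CF D6 CA 02 E6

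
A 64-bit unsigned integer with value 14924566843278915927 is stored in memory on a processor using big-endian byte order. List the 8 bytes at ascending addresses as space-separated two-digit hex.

14924566843278915927 in hexadecimal, padded to 64 bits, is 0xCF1EB67860367957.
Split into bytes (most-significant first): CF 1E B6 78 60 36 79 57.
In big-endian order the high byte comes first in memory.
So the memory order matches the most-significant-first order: CF 1E B6 78 60 36 79 57.

CF 1E B6 78 60 36 79 57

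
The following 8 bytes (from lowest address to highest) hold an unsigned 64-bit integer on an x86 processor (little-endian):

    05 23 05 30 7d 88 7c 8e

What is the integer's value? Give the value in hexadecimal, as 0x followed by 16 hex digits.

In little-endian order the low byte comes first in memory.
Reassemble most-significant byte first: 8E 7C 88 7D 30 05 23 05 → 0x8E7C887D30052305.

0x8E7C887D30052305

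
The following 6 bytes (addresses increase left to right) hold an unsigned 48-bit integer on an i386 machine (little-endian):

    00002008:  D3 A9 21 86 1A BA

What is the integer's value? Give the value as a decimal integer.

Little-endian: lowest address holds the least-significant byte.
Reassemble most-significant byte first: BA 1A 86 21 A9 D3 → 0xBA1A8621A9D3.
0xBA1A8621A9D3 = 204623082269139.

204623082269139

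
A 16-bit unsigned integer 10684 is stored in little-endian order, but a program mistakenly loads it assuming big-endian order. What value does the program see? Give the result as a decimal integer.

10684 in 16-bit hexadecimal is 0x29BC.
Stored little-endian, the bytes at ascending addresses are BC 29.
Read back as big-endian, the last byte is least significant, giving 0xBC29.
0xBC29 = 48169.

48169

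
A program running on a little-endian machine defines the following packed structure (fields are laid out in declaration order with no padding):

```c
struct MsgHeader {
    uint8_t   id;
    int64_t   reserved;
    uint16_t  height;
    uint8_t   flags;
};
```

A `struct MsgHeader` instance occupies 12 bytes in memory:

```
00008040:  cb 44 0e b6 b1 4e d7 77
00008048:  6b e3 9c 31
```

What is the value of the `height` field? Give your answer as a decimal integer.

`height` follows `id` (1 B), `reserved` (8 B), so it starts at offset 1 + 8 = 9 and occupies 2 bytes.
Bytes at offsets 9..10: E3 9C.
Little-endian stores the least-significant byte at the lowest address.
Reassemble most-significant byte first: 9C E3 → 0x9CE3.
0x9CE3 = 40163.

40163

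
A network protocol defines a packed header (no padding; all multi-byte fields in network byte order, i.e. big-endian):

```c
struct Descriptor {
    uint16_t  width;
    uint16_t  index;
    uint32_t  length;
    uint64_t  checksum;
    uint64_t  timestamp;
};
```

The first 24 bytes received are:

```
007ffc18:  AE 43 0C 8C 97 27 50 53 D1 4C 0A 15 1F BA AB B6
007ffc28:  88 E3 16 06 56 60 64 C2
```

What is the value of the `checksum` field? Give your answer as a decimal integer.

`checksum` follows `width` (2 B), `index` (2 B), `length` (4 B), so it starts at offset 2 + 2 + 4 = 8 and occupies 8 bytes.
Bytes at offsets 8..15: D1 4C 0A 15 1F BA AB B6.
In big-endian order the high byte comes first in memory.
The bytes are already most-significant first: 0xD14C0A151FBAABB6.
0xD14C0A151FBAABB6 = 15081440337999866806.

15081440337999866806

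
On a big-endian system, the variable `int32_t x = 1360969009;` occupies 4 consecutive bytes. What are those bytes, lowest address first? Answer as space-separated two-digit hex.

51 1E BD 31

1360969009 in hexadecimal, padded to 32 bits, is 0x511EBD31.
Split into bytes (most-significant first): 51 1E BD 31.
Big-endian: lowest address holds the most-significant byte.
So the memory order matches the most-significant-first order: 51 1E BD 31.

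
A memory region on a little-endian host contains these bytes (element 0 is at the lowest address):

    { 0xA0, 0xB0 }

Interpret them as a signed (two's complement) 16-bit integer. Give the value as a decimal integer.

Little-endian: lowest address holds the least-significant byte.
Reassemble most-significant byte first: B0 A0 → 0xB0A0.
Top bit is set, so as a signed 16-bit value this is 0xB0A0 − 2^16 = -20320.

-20320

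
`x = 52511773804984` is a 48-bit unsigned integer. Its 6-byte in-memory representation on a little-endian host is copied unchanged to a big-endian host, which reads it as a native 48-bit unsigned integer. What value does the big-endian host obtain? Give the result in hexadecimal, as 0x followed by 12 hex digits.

52511773804984 in 48-bit hexadecimal is 0x2FC2599FC9B8.
Stored little-endian, the bytes at ascending addresses are B8 C9 9F 59 C2 2F.
Read back as big-endian, the last byte is least significant, giving 0xB8C99F59C22F.

0xB8C99F59C22F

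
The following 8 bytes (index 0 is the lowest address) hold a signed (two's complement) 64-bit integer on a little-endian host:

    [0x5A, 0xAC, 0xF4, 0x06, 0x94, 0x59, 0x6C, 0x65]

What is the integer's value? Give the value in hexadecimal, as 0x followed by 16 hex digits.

In little-endian order the low byte comes first in memory.
Reassemble most-significant byte first: 65 6C 59 94 06 F4 AC 5A → 0x656C599406F4AC5A.

0x656C599406F4AC5A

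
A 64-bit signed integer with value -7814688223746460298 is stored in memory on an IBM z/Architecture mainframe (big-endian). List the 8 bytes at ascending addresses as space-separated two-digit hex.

Two's complement of -7814688223746460298 in 64 bits: 7814688223746460298 = 0x6C73598916D60A8A; invert → 0x938CA676E929F575; add 1 → 0x938CA676E929F576.
Split into bytes (most-significant first): 93 8C A6 76 E9 29 F5 76.
Big-endian: lowest address holds the most-significant byte.
So the memory order matches the most-significant-first order: 93 8C A6 76 E9 29 F5 76.

93 8C A6 76 E9 29 F5 76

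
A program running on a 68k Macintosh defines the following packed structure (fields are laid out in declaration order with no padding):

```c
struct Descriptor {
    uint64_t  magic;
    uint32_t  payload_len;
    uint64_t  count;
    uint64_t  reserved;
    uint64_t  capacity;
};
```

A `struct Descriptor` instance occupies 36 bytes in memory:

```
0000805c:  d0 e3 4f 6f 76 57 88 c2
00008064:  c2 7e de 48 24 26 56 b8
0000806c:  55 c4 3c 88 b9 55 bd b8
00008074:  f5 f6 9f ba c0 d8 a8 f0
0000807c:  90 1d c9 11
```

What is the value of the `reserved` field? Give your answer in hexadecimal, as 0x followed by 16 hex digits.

0xB955BDB8F5F69FBA

`reserved` follows `magic` (8 B), `payload_len` (4 B), `count` (8 B), so it starts at offset 8 + 4 + 8 = 20 and occupies 8 bytes.
Bytes at offsets 20..27: B9 55 BD B8 F5 F6 9F BA.
Big-endian: lowest address holds the most-significant byte.
The bytes are already most-significant first: 0xB955BDB8F5F69FBA.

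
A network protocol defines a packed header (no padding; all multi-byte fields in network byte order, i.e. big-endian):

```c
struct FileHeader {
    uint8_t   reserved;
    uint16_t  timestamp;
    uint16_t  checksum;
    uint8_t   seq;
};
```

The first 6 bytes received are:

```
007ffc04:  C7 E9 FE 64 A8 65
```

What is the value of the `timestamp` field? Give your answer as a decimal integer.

`timestamp` follows `reserved` (1 byte), so it starts at byte offset 1 and occupies 2 bytes.
Bytes at offsets 1..2: E9 FE.
Big-endian stores the most-significant byte at the lowest address.
The bytes are already most-significant first: 0xE9FE.
0xE9FE = 59902.

59902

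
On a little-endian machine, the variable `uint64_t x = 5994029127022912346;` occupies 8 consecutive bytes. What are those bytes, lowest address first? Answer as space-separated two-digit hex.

5A A3 8B B9 BB 11 2F 53

5994029127022912346 in hexadecimal, padded to 64 bits, is 0x532F11BBB98BA35A.
Split into bytes (most-significant first): 53 2F 11 BB B9 8B A3 5A.
In little-endian order the low byte comes first in memory.
So at ascending addresses the bytes are 5A A3 8B B9 BB 11 2F 53.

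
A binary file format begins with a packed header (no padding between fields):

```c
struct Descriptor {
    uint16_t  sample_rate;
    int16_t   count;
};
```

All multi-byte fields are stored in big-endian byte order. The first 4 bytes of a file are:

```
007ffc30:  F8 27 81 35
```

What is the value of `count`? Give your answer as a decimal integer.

-32459

`count` follows `sample_rate` (2 bytes), so it starts at byte offset 2 and occupies 2 bytes.
Bytes at offsets 2..3: 81 35.
Big-endian stores the most-significant byte at the lowest address.
The bytes are already most-significant first: 0x8135.
Top bit is set, so as a signed 16-bit value this is 0x8135 − 2^16 = -32459.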